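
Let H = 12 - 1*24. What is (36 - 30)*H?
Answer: -72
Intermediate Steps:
H = -12 (H = 12 - 24 = -12)
(36 - 30)*H = (36 - 30)*(-12) = 6*(-12) = -72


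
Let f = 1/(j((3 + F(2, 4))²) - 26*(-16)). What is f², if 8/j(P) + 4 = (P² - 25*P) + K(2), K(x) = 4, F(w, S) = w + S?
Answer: 321489/55636072129 ≈ 5.7784e-6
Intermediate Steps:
F(w, S) = S + w
j(P) = 8/(P² - 25*P) (j(P) = 8/(-4 + ((P² - 25*P) + 4)) = 8/(-4 + (4 + P² - 25*P)) = 8/(P² - 25*P))
f = 567/235873 (f = 1/(8/(((3 + (4 + 2))²)*(-25 + (3 + (4 + 2))²)) - 26*(-16)) = 1/(8/(((3 + 6)²)*(-25 + (3 + 6)²)) + 416) = 1/(8/((9²)*(-25 + 9²)) + 416) = 1/(8/(81*(-25 + 81)) + 416) = 1/(8*(1/81)/56 + 416) = 1/(8*(1/81)*(1/56) + 416) = 1/(1/567 + 416) = 1/(235873/567) = 567/235873 ≈ 0.0024038)
f² = (567/235873)² = 321489/55636072129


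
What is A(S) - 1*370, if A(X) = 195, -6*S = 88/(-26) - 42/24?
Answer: -175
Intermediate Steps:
S = 89/104 (S = -(88/(-26) - 42/24)/6 = -(88*(-1/26) - 42*1/24)/6 = -(-44/13 - 7/4)/6 = -1/6*(-267/52) = 89/104 ≈ 0.85577)
A(S) - 1*370 = 195 - 1*370 = 195 - 370 = -175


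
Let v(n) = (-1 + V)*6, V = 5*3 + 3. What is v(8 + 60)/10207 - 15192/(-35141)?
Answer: 158649126/358684187 ≈ 0.44231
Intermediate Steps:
V = 18 (V = 15 + 3 = 18)
v(n) = 102 (v(n) = (-1 + 18)*6 = 17*6 = 102)
v(8 + 60)/10207 - 15192/(-35141) = 102/10207 - 15192/(-35141) = 102*(1/10207) - 15192*(-1/35141) = 102/10207 + 15192/35141 = 158649126/358684187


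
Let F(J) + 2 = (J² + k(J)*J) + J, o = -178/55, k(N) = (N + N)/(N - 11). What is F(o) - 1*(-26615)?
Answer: 63048544237/2368575 ≈ 26619.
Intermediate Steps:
k(N) = 2*N/(-11 + N) (k(N) = (2*N)/(-11 + N) = 2*N/(-11 + N))
o = -178/55 (o = -178*1/55 = -178/55 ≈ -3.2364)
F(J) = -2 + J + J² + 2*J²/(-11 + J) (F(J) = -2 + ((J² + (2*J/(-11 + J))*J) + J) = -2 + ((J² + 2*J²/(-11 + J)) + J) = -2 + (J + J² + 2*J²/(-11 + J)) = -2 + J + J² + 2*J²/(-11 + J))
F(o) - 1*(-26615) = (22 + (-178/55)³ - 13*(-178/55) - 8*(-178/55)²)/(-11 - 178/55) - 1*(-26615) = (22 - 5639752/166375 + 2314/55 - 8*31684/3025)/(-783/55) + 26615 = -55*(22 - 5639752/166375 + 2314/55 - 253472/3025)/783 + 26615 = -55/783*(-8920612/166375) + 26615 = 8920612/2368575 + 26615 = 63048544237/2368575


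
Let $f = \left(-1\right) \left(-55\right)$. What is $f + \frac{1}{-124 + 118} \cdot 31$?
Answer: $\frac{299}{6} \approx 49.833$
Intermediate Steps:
$f = 55$
$f + \frac{1}{-124 + 118} \cdot 31 = 55 + \frac{1}{-124 + 118} \cdot 31 = 55 + \frac{1}{-6} \cdot 31 = 55 - \frac{31}{6} = \frac{299}{6}$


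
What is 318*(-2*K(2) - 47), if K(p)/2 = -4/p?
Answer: -12402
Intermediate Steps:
K(p) = -8/p (K(p) = 2*(-4/p) = -8/p)
318*(-2*K(2) - 47) = 318*(-(-16)/2 - 47) = 318*(-2*(-4) - 47) = 318*(8 - 47) = 318*(-39) = -12402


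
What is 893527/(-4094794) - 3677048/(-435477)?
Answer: 14667643630733/1783188606738 ≈ 8.2255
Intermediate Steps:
893527/(-4094794) - 3677048/(-435477) = 893527*(-1/4094794) - 3677048*(-1/435477) = -893527/4094794 + 3677048/435477 = 14667643630733/1783188606738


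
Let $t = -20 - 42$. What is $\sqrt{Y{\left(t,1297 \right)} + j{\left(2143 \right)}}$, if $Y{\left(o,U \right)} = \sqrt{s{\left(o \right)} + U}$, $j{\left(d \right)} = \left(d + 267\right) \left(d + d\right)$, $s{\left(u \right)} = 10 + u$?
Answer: $\sqrt{10329260 + \sqrt{1245}} \approx 3213.9$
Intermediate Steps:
$j{\left(d \right)} = 2 d \left(267 + d\right)$ ($j{\left(d \right)} = \left(267 + d\right) 2 d = 2 d \left(267 + d\right)$)
$t = -62$ ($t = -20 - 42 = -62$)
$Y{\left(o,U \right)} = \sqrt{10 + U + o}$ ($Y{\left(o,U \right)} = \sqrt{\left(10 + o\right) + U} = \sqrt{10 + U + o}$)
$\sqrt{Y{\left(t,1297 \right)} + j{\left(2143 \right)}} = \sqrt{\sqrt{10 + 1297 - 62} + 2 \cdot 2143 \left(267 + 2143\right)} = \sqrt{\sqrt{1245} + 2 \cdot 2143 \cdot 2410} = \sqrt{\sqrt{1245} + 10329260} = \sqrt{10329260 + \sqrt{1245}}$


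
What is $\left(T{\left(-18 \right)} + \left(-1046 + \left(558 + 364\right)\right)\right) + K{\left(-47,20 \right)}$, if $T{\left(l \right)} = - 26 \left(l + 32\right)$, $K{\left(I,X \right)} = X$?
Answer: $-468$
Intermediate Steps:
$T{\left(l \right)} = -832 - 26 l$ ($T{\left(l \right)} = - 26 \left(32 + l\right) = -832 - 26 l$)
$\left(T{\left(-18 \right)} + \left(-1046 + \left(558 + 364\right)\right)\right) + K{\left(-47,20 \right)} = \left(\left(-832 - -468\right) + \left(-1046 + \left(558 + 364\right)\right)\right) + 20 = \left(\left(-832 + 468\right) + \left(-1046 + 922\right)\right) + 20 = \left(-364 - 124\right) + 20 = -488 + 20 = -468$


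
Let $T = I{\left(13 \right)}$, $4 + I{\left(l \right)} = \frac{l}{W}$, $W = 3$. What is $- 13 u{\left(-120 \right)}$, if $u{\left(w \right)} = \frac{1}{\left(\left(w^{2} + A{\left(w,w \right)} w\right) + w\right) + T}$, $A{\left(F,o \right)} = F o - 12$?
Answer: $\frac{39}{5136839} \approx 7.5922 \cdot 10^{-6}$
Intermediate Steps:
$I{\left(l \right)} = -4 + \frac{l}{3}$
$A{\left(F,o \right)} = -12 + F o$
$T = \frac{1}{3}$ ($T = -4 + \frac{1}{3} \cdot 13 = -4 + \frac{13}{3} = \frac{1}{3} \approx 0.33333$)
$u{\left(w \right)} = \frac{1}{\frac{1}{3} + w + w^{2} + w \left(-12 + w^{2}\right)}$ ($u{\left(w \right)} = \frac{1}{\left(\left(w^{2} + \left(-12 + w w\right) w\right) + w\right) + \frac{1}{3}} = \frac{1}{\left(\left(w^{2} + \left(-12 + w^{2}\right) w\right) + w\right) + \frac{1}{3}} = \frac{1}{\left(\left(w^{2} + w \left(-12 + w^{2}\right)\right) + w\right) + \frac{1}{3}} = \frac{1}{\left(w + w^{2} + w \left(-12 + w^{2}\right)\right) + \frac{1}{3}} = \frac{1}{\frac{1}{3} + w + w^{2} + w \left(-12 + w^{2}\right)}$)
$- 13 u{\left(-120 \right)} = - 13 \frac{3}{1 - -3960 + 3 \left(-120\right)^{2} + 3 \left(-120\right)^{3}} = - 13 \frac{3}{1 + 3960 + 3 \cdot 14400 + 3 \left(-1728000\right)} = - 13 \frac{3}{1 + 3960 + 43200 - 5184000} = - 13 \frac{3}{-5136839} = - 13 \cdot 3 \left(- \frac{1}{5136839}\right) = \left(-13\right) \left(- \frac{3}{5136839}\right) = \frac{39}{5136839}$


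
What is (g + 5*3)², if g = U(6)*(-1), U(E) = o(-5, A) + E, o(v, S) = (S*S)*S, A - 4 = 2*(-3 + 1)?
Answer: 81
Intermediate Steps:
A = 0 (A = 4 + 2*(-3 + 1) = 4 + 2*(-2) = 4 - 4 = 0)
o(v, S) = S³ (o(v, S) = S²*S = S³)
U(E) = E (U(E) = 0³ + E = 0 + E = E)
g = -6 (g = 6*(-1) = -6)
(g + 5*3)² = (-6 + 5*3)² = (-6 + 15)² = 9² = 81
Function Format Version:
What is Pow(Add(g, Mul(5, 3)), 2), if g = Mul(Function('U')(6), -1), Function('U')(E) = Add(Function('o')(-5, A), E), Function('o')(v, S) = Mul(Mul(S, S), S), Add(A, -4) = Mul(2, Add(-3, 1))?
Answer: 81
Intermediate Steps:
A = 0 (A = Add(4, Mul(2, Add(-3, 1))) = Add(4, Mul(2, -2)) = Add(4, -4) = 0)
Function('o')(v, S) = Pow(S, 3) (Function('o')(v, S) = Mul(Pow(S, 2), S) = Pow(S, 3))
Function('U')(E) = E (Function('U')(E) = Add(Pow(0, 3), E) = Add(0, E) = E)
g = -6 (g = Mul(6, -1) = -6)
Pow(Add(g, Mul(5, 3)), 2) = Pow(Add(-6, Mul(5, 3)), 2) = Pow(Add(-6, 15), 2) = Pow(9, 2) = 81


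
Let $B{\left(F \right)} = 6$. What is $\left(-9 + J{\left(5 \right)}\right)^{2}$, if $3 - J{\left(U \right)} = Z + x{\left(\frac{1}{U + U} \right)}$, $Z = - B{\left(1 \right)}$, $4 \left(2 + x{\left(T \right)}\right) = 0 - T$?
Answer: $\frac{6561}{1600} \approx 4.1006$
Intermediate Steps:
$x{\left(T \right)} = -2 - \frac{T}{4}$ ($x{\left(T \right)} = -2 + \frac{0 - T}{4} = -2 + \frac{\left(-1\right) T}{4} = -2 - \frac{T}{4}$)
$Z = -6$ ($Z = \left(-1\right) 6 = -6$)
$J{\left(U \right)} = 11 + \frac{1}{8 U}$ ($J{\left(U \right)} = 3 - \left(-6 - \left(2 + \frac{1}{4 \left(U + U\right)}\right)\right) = 3 - \left(-6 - \left(2 + \frac{1}{4 \cdot 2 U}\right)\right) = 3 - \left(-6 - \left(2 + \frac{\frac{1}{2} \frac{1}{U}}{4}\right)\right) = 3 - \left(-6 - \left(2 + \frac{1}{8 U}\right)\right) = 3 - \left(-8 - \frac{1}{8 U}\right) = 3 + \left(8 + \frac{1}{8 U}\right) = 11 + \frac{1}{8 U}$)
$\left(-9 + J{\left(5 \right)}\right)^{2} = \left(-9 + \left(11 + \frac{1}{8 \cdot 5}\right)\right)^{2} = \left(-9 + \left(11 + \frac{1}{8} \cdot \frac{1}{5}\right)\right)^{2} = \left(-9 + \left(11 + \frac{1}{40}\right)\right)^{2} = \left(-9 + \frac{441}{40}\right)^{2} = \left(\frac{81}{40}\right)^{2} = \frac{6561}{1600}$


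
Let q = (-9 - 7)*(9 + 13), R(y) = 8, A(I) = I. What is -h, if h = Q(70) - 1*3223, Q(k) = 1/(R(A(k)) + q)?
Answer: 1108713/344 ≈ 3223.0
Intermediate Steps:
q = -352 (q = -16*22 = -352)
Q(k) = -1/344 (Q(k) = 1/(8 - 352) = 1/(-344) = -1/344)
h = -1108713/344 (h = -1/344 - 1*3223 = -1/344 - 3223 = -1108713/344 ≈ -3223.0)
-h = -1*(-1108713/344) = 1108713/344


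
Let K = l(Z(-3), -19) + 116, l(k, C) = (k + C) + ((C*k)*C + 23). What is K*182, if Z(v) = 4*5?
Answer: 1339520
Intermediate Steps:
Z(v) = 20
l(k, C) = 23 + C + k + k*C² (l(k, C) = (C + k) + (k*C² + 23) = (C + k) + (23 + k*C²) = 23 + C + k + k*C²)
K = 7360 (K = (23 - 19 + 20 + 20*(-19)²) + 116 = (23 - 19 + 20 + 20*361) + 116 = (23 - 19 + 20 + 7220) + 116 = 7244 + 116 = 7360)
K*182 = 7360*182 = 1339520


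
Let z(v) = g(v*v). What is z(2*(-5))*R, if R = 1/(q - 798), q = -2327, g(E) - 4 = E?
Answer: -104/3125 ≈ -0.033280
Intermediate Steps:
g(E) = 4 + E
z(v) = 4 + v² (z(v) = 4 + v*v = 4 + v²)
R = -1/3125 (R = 1/(-2327 - 798) = 1/(-3125) = -1/3125 ≈ -0.00032000)
z(2*(-5))*R = (4 + (2*(-5))²)*(-1/3125) = (4 + (-10)²)*(-1/3125) = (4 + 100)*(-1/3125) = 104*(-1/3125) = -104/3125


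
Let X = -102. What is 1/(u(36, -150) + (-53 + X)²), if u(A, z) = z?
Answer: 1/23875 ≈ 4.1885e-5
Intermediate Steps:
1/(u(36, -150) + (-53 + X)²) = 1/(-150 + (-53 - 102)²) = 1/(-150 + (-155)²) = 1/(-150 + 24025) = 1/23875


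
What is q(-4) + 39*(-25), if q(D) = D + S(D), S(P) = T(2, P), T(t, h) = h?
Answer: -983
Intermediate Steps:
S(P) = P
q(D) = 2*D (q(D) = D + D = 2*D)
q(-4) + 39*(-25) = 2*(-4) + 39*(-25) = -8 - 975 = -983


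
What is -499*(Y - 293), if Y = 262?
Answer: 15469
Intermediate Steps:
-499*(Y - 293) = -499*(262 - 293) = -499*(-31) = 15469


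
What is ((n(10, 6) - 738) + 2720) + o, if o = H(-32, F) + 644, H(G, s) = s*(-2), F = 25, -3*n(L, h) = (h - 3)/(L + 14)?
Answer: 61823/24 ≈ 2576.0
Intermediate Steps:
n(L, h) = -(-3 + h)/(3*(14 + L)) (n(L, h) = -(h - 3)/(3*(L + 14)) = -(-3 + h)/(3*(14 + L)))
H(G, s) = -2*s
o = 594 (o = -2*25 + 644 = -50 + 644 = 594)
((n(10, 6) - 738) + 2720) + o = (((3 - 1*6)/(3*(14 + 10)) - 738) + 2720) + 594 = (((1/3)*(3 - 6)/24 - 738) + 2720) + 594 = (((1/3)*(1/24)*(-3) - 738) + 2720) + 594 = ((-1/24 - 738) + 2720) + 594 = (-17713/24 + 2720) + 594 = 47567/24 + 594 = 61823/24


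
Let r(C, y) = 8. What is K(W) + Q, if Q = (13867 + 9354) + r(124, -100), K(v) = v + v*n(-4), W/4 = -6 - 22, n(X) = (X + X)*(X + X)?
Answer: 15949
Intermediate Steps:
n(X) = 4*X**2 (n(X) = (2*X)*(2*X) = 4*X**2)
W = -112 (W = 4*(-6 - 22) = 4*(-28) = -112)
K(v) = 65*v (K(v) = v + v*(4*(-4)**2) = v + v*(4*16) = v + v*64 = v + 64*v = 65*v)
Q = 23229 (Q = (13867 + 9354) + 8 = 23221 + 8 = 23229)
K(W) + Q = 65*(-112) + 23229 = -7280 + 23229 = 15949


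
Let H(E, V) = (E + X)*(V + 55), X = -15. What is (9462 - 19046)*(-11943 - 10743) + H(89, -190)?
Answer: 217412634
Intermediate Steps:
H(E, V) = (-15 + E)*(55 + V) (H(E, V) = (E - 15)*(V + 55) = (-15 + E)*(55 + V))
(9462 - 19046)*(-11943 - 10743) + H(89, -190) = (9462 - 19046)*(-11943 - 10743) + (-825 - 15*(-190) + 55*89 + 89*(-190)) = -9584*(-22686) + (-825 + 2850 + 4895 - 16910) = 217422624 - 9990 = 217412634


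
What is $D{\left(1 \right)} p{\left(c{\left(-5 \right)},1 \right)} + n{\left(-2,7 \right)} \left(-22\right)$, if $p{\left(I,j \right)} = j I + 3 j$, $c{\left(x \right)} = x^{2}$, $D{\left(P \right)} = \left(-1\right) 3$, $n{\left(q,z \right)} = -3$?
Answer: $-18$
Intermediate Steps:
$D{\left(P \right)} = -3$
$p{\left(I,j \right)} = 3 j + I j$ ($p{\left(I,j \right)} = I j + 3 j = 3 j + I j$)
$D{\left(1 \right)} p{\left(c{\left(-5 \right)},1 \right)} + n{\left(-2,7 \right)} \left(-22\right) = - 3 \cdot 1 \left(3 + \left(-5\right)^{2}\right) - -66 = - 3 \cdot 1 \left(3 + 25\right) + 66 = - 3 \cdot 1 \cdot 28 + 66 = \left(-3\right) 28 + 66 = -84 + 66 = -18$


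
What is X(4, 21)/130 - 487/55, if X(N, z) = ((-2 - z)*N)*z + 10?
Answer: -16902/715 ≈ -23.639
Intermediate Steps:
X(N, z) = 10 + N*z*(-2 - z) (X(N, z) = (N*(-2 - z))*z + 10 = N*z*(-2 - z) + 10 = 10 + N*z*(-2 - z))
X(4, 21)/130 - 487/55 = (10 - 1*4*21² - 2*4*21)/130 - 487/55 = (10 - 1*4*441 - 168)*(1/130) - 487*1/55 = (10 - 1764 - 168)*(1/130) - 487/55 = -1922*1/130 - 487/55 = -961/65 - 487/55 = -16902/715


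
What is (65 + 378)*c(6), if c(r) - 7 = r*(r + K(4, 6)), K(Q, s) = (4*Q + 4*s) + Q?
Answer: 136001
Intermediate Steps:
K(Q, s) = 4*s + 5*Q
c(r) = 7 + r*(44 + r) (c(r) = 7 + r*(r + (4*6 + 5*4)) = 7 + r*(r + (24 + 20)) = 7 + r*(r + 44) = 7 + r*(44 + r))
(65 + 378)*c(6) = (65 + 378)*(7 + 6² + 44*6) = 443*(7 + 36 + 264) = 443*307 = 136001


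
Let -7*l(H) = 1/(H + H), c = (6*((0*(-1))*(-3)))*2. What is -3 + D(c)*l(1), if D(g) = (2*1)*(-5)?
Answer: -16/7 ≈ -2.2857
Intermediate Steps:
c = 0 (c = (6*(0*(-3)))*2 = (6*0)*2 = 0*2 = 0)
D(g) = -10 (D(g) = 2*(-5) = -10)
l(H) = -1/(14*H) (l(H) = -1/(7*(H + H)) = -1/(2*H)/7 = -1/(14*H))
-3 + D(c)*l(1) = -3 - (-5)/(7*1) = -3 - (-5)/7 = -3 - 10*(-1/14) = -3 + 5/7 = -16/7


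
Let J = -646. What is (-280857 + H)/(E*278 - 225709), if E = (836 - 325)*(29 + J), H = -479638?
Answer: 152099/17575099 ≈ 0.0086542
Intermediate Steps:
E = -315287 (E = (836 - 325)*(29 - 646) = 511*(-617) = -315287)
(-280857 + H)/(E*278 - 225709) = (-280857 - 479638)/(-315287*278 - 225709) = -760495/(-87649786 - 225709) = -760495/(-87875495) = -760495*(-1/87875495) = 152099/17575099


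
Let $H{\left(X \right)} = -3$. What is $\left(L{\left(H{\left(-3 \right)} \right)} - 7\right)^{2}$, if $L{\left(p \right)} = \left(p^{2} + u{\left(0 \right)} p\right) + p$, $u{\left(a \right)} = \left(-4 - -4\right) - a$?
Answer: $1$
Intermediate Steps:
$u{\left(a \right)} = - a$ ($u{\left(a \right)} = \left(-4 + 4\right) - a = 0 - a = - a$)
$L{\left(p \right)} = p + p^{2}$ ($L{\left(p \right)} = \left(p^{2} + \left(-1\right) 0 p\right) + p = \left(p^{2} + 0 p\right) + p = \left(p^{2} + 0\right) + p = p^{2} + p = p + p^{2}$)
$\left(L{\left(H{\left(-3 \right)} \right)} - 7\right)^{2} = \left(- 3 \left(1 - 3\right) - 7\right)^{2} = \left(\left(-3\right) \left(-2\right) - 7\right)^{2} = \left(6 - 7\right)^{2} = \left(-1\right)^{2} = 1$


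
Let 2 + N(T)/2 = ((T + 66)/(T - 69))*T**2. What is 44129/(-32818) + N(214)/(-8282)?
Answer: -89461759205/3941080802 ≈ -22.700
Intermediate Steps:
N(T) = -4 + 2*T**2*(66 + T)/(-69 + T) (N(T) = -4 + 2*(((T + 66)/(T - 69))*T**2) = -4 + 2*(((66 + T)/(-69 + T))*T**2) = -4 + 2*(T**2*(66 + T)/(-69 + T)) = -4 + 2*T**2*(66 + T)/(-69 + T))
44129/(-32818) + N(214)/(-8282) = 44129/(-32818) + (2*(138 + 214**3 - 2*214 + 66*214**2)/(-69 + 214))/(-8282) = 44129*(-1/32818) + (2*(138 + 9800344 - 428 + 66*45796)/145)*(-1/8282) = -44129/32818 + (2*(1/145)*(138 + 9800344 - 428 + 3022536))*(-1/8282) = -44129/32818 + (2*(1/145)*12822590)*(-1/8282) = -44129/32818 + (5129036/29)*(-1/8282) = -44129/32818 - 2564518/120089 = -89461759205/3941080802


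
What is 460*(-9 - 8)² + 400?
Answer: 133340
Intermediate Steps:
460*(-9 - 8)² + 400 = 460*(-17)² + 400 = 460*289 + 400 = 132940 + 400 = 133340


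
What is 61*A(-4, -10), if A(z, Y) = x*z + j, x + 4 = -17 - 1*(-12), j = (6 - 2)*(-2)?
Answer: 1708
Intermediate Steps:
j = -8 (j = 4*(-2) = -8)
x = -9 (x = -4 + (-17 - 1*(-12)) = -4 + (-17 + 12) = -4 - 5 = -9)
A(z, Y) = -8 - 9*z (A(z, Y) = -9*z - 8 = -8 - 9*z)
61*A(-4, -10) = 61*(-8 - 9*(-4)) = 61*(-8 + 36) = 61*28 = 1708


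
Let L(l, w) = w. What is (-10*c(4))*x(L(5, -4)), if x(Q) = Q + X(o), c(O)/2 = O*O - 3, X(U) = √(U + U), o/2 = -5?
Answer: 1040 - 520*I*√5 ≈ 1040.0 - 1162.8*I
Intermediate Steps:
o = -10 (o = 2*(-5) = -10)
X(U) = √2*√U (X(U) = √(2*U) = √2*√U)
c(O) = -6 + 2*O² (c(O) = 2*(O*O - 3) = 2*(O² - 3) = 2*(-3 + O²) = -6 + 2*O²)
x(Q) = Q + 2*I*√5 (x(Q) = Q + √2*√(-10) = Q + √2*(I*√10) = Q + 2*I*√5)
(-10*c(4))*x(L(5, -4)) = (-10*(-6 + 2*4²))*(-4 + 2*I*√5) = (-10*(-6 + 2*16))*(-4 + 2*I*√5) = (-10*(-6 + 32))*(-4 + 2*I*√5) = (-10*26)*(-4 + 2*I*√5) = -260*(-4 + 2*I*√5) = 1040 - 520*I*√5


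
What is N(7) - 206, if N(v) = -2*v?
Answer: -220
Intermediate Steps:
N(7) - 206 = -2*7 - 206 = -14 - 206 = -220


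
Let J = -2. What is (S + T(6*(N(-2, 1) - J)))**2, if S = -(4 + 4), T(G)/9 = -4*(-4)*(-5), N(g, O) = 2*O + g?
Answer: 529984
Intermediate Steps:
N(g, O) = g + 2*O
T(G) = -720 (T(G) = 9*(-4*(-4)*(-5)) = 9*(16*(-5)) = 9*(-80) = -720)
S = -8 (S = -1*8 = -8)
(S + T(6*(N(-2, 1) - J)))**2 = (-8 - 720)**2 = (-728)**2 = 529984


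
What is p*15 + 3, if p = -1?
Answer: -12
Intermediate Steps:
p*15 + 3 = -1*15 + 3 = -15 + 3 = -12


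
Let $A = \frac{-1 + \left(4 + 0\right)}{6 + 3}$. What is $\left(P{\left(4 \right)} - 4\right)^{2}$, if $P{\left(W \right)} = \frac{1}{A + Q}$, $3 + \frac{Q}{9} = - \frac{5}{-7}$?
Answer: $\frac{2961841}{180625} \approx 16.398$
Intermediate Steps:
$Q = - \frac{144}{7}$ ($Q = -27 + 9 \left(- \frac{5}{-7}\right) = -27 + 9 \left(\left(-5\right) \left(- \frac{1}{7}\right)\right) = -27 + 9 \cdot \frac{5}{7} = -27 + \frac{45}{7} = - \frac{144}{7} \approx -20.571$)
$A = \frac{1}{3}$ ($A = \frac{-1 + 4}{9} = 3 \cdot \frac{1}{9} = \frac{1}{3} \approx 0.33333$)
$P{\left(W \right)} = - \frac{21}{425}$ ($P{\left(W \right)} = \frac{1}{\frac{1}{3} - \frac{144}{7}} = \frac{1}{- \frac{425}{21}} = - \frac{21}{425}$)
$\left(P{\left(4 \right)} - 4\right)^{2} = \left(- \frac{21}{425} - 4\right)^{2} = \left(- \frac{1721}{425}\right)^{2} = \frac{2961841}{180625}$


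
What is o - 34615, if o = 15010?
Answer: -19605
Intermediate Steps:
o - 34615 = 15010 - 34615 = -19605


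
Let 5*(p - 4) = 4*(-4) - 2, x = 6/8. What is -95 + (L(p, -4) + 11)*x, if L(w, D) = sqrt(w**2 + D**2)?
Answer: -347/4 + 3*sqrt(101)/10 ≈ -83.735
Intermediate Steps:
x = 3/4 (x = 6*(1/8) = 3/4 ≈ 0.75000)
p = 2/5 (p = 4 + (4*(-4) - 2)/5 = 4 + (-16 - 2)/5 = 4 + (1/5)*(-18) = 4 - 18/5 = 2/5 ≈ 0.40000)
L(w, D) = sqrt(D**2 + w**2)
-95 + (L(p, -4) + 11)*x = -95 + (sqrt((-4)**2 + (2/5)**2) + 11)*(3/4) = -95 + (sqrt(16 + 4/25) + 11)*(3/4) = -95 + (sqrt(404/25) + 11)*(3/4) = -95 + (2*sqrt(101)/5 + 11)*(3/4) = -95 + (11 + 2*sqrt(101)/5)*(3/4) = -95 + (33/4 + 3*sqrt(101)/10) = -347/4 + 3*sqrt(101)/10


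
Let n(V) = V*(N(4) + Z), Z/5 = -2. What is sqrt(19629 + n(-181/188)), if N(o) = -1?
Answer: sqrt(173535421)/94 ≈ 140.14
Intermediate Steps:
Z = -10 (Z = 5*(-2) = -10)
n(V) = -11*V (n(V) = V*(-1 - 10) = V*(-11) = -11*V)
sqrt(19629 + n(-181/188)) = sqrt(19629 - (-1991)/188) = sqrt(19629 - 11*(-181/188)) = sqrt(19629 + 1991/188) = sqrt(3692243/188) = sqrt(173535421)/94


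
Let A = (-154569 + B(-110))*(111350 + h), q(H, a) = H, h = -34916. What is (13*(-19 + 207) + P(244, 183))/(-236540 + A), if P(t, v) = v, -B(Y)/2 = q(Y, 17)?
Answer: -2627/11797748006 ≈ -2.2267e-7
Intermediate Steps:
B(Y) = -2*Y
A = -11797511466 (A = (-154569 - 2*(-110))*(111350 - 34916) = (-154569 + 220)*76434 = -154349*76434 = -11797511466)
(13*(-19 + 207) + P(244, 183))/(-236540 + A) = (13*(-19 + 207) + 183)/(-236540 - 11797511466) = (13*188 + 183)/(-11797748006) = (2444 + 183)*(-1/11797748006) = 2627*(-1/11797748006) = -2627/11797748006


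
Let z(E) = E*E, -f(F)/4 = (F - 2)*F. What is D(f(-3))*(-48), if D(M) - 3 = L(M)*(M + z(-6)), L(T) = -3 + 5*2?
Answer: 7920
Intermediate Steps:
f(F) = -4*F*(-2 + F) (f(F) = -4*(F - 2)*F = -4*(-2 + F)*F = -4*F*(-2 + F))
L(T) = 7 (L(T) = -3 + 10 = 7)
z(E) = E**2
D(M) = 255 + 7*M (D(M) = 3 + 7*(M + (-6)**2) = 3 + 7*(M + 36) = 3 + 7*(36 + M) = 3 + (252 + 7*M) = 255 + 7*M)
D(f(-3))*(-48) = (255 + 7*(4*(-3)*(2 - 1*(-3))))*(-48) = (255 + 7*(4*(-3)*(2 + 3)))*(-48) = (255 + 7*(4*(-3)*5))*(-48) = (255 + 7*(-60))*(-48) = (255 - 420)*(-48) = -165*(-48) = 7920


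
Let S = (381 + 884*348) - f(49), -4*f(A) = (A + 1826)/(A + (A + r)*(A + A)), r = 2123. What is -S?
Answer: -52462006587/170324 ≈ -3.0801e+5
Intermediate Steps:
f(A) = -(1826 + A)/(4*(A + 2*A*(2123 + A))) (f(A) = -(A + 1826)/(4*(A + (A + 2123)*(A + A))) = -(1826 + A)/(4*(A + (2123 + A)*(2*A))) = -(1826 + A)/(4*(A + 2*A*(2123 + A))))
S = 52462006587/170324 (S = (381 + 884*348) - (-1826 - 1*49)/(4*49*(4247 + 2*49)) = (381 + 307632) - (-1826 - 49)/(4*49*(4247 + 98)) = 308013 - (-1875)/(4*49*4345) = 308013 - 1*(-375/170324) = 308013 + 375/170324 = 52462006587/170324 ≈ 3.0801e+5)
-S = -1*52462006587/170324 = -52462006587/170324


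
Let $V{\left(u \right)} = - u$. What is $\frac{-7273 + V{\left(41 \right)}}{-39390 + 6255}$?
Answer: $\frac{2438}{11045} \approx 0.22073$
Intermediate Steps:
$\frac{-7273 + V{\left(41 \right)}}{-39390 + 6255} = \frac{-7273 - 41}{-39390 + 6255} = \frac{-7273 - 41}{-33135} = \left(-7314\right) \left(- \frac{1}{33135}\right) = \frac{2438}{11045}$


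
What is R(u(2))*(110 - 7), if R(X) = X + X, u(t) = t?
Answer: 412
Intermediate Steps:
R(X) = 2*X
R(u(2))*(110 - 7) = (2*2)*(110 - 7) = 4*103 = 412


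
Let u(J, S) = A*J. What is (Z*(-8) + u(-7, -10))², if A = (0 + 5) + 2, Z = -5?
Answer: 81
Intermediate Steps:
A = 7 (A = 5 + 2 = 7)
u(J, S) = 7*J
(Z*(-8) + u(-7, -10))² = (-5*(-8) + 7*(-7))² = (40 - 49)² = (-9)² = 81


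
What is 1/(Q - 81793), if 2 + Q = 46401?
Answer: -1/35394 ≈ -2.8253e-5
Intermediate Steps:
Q = 46399 (Q = -2 + 46401 = 46399)
1/(Q - 81793) = 1/(46399 - 81793) = 1/(-35394) = -1/35394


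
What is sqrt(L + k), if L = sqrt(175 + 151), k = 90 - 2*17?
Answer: sqrt(56 + sqrt(326)) ≈ 8.6055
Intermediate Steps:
k = 56 (k = 90 - 34 = 56)
L = sqrt(326) ≈ 18.055
sqrt(L + k) = sqrt(sqrt(326) + 56) = sqrt(56 + sqrt(326))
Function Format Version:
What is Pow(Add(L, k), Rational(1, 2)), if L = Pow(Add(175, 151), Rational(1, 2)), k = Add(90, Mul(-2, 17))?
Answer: Pow(Add(56, Pow(326, Rational(1, 2))), Rational(1, 2)) ≈ 8.6055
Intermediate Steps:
k = 56 (k = Add(90, -34) = 56)
L = Pow(326, Rational(1, 2)) ≈ 18.055
Pow(Add(L, k), Rational(1, 2)) = Pow(Add(Pow(326, Rational(1, 2)), 56), Rational(1, 2)) = Pow(Add(56, Pow(326, Rational(1, 2))), Rational(1, 2))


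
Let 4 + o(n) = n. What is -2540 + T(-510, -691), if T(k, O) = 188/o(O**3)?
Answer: -838046012688/329939375 ≈ -2540.0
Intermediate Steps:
o(n) = -4 + n
T(k, O) = 188/(-4 + O**3)
-2540 + T(-510, -691) = -2540 + 188/(-4 + (-691)**3) = -2540 + 188/(-4 - 329939371) = -2540 + 188/(-329939375) = -2540 + 188*(-1/329939375) = -2540 - 188/329939375 = -838046012688/329939375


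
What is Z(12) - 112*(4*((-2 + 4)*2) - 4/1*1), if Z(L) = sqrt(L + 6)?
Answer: -1344 + 3*sqrt(2) ≈ -1339.8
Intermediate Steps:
Z(L) = sqrt(6 + L)
Z(12) - 112*(4*((-2 + 4)*2) - 4/1*1) = sqrt(6 + 12) - 112*(4*((-2 + 4)*2) - 4/1*1) = sqrt(18) - 112*(4*(2*2) - 4*1) = 3*sqrt(2) - 112*(4*4 - 2*2*1) = 3*sqrt(2) - 112*(16 - 4*1) = 3*sqrt(2) - 112*(16 - 4) = 3*sqrt(2) - 112*12 = 3*sqrt(2) - 1344 = -1344 + 3*sqrt(2)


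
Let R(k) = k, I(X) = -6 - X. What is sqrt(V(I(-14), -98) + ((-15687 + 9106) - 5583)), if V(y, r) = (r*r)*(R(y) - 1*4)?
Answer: 2*sqrt(6563) ≈ 162.02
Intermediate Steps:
V(y, r) = r**2*(-4 + y) (V(y, r) = (r*r)*(y - 1*4) = r**2*(y - 4) = r**2*(-4 + y))
sqrt(V(I(-14), -98) + ((-15687 + 9106) - 5583)) = sqrt((-98)**2*(-4 + (-6 - 1*(-14))) + ((-15687 + 9106) - 5583)) = sqrt(9604*(-4 + (-6 + 14)) + (-6581 - 5583)) = sqrt(9604*(-4 + 8) - 12164) = sqrt(9604*4 - 12164) = sqrt(38416 - 12164) = sqrt(26252) = 2*sqrt(6563)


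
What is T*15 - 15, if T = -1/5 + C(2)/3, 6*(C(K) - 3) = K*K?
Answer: ⅓ ≈ 0.33333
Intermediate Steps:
C(K) = 3 + K²/6 (C(K) = 3 + (K*K)/6 = 3 + K²/6)
T = 46/45 (T = -1/5 + (3 + (⅙)*2²)/3 = -1*⅕ + (3 + (⅙)*4)*(⅓) = -⅕ + (3 + ⅔)*(⅓) = -⅕ + (11/3)*(⅓) = -⅕ + 11/9 = 46/45 ≈ 1.0222)
T*15 - 15 = (46/45)*15 - 15 = 46/3 - 15 = ⅓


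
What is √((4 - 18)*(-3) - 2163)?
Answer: I*√2121 ≈ 46.054*I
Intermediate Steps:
√((4 - 18)*(-3) - 2163) = √(-14*(-3) - 2163) = √(42 - 2163) = √(-2121) = I*√2121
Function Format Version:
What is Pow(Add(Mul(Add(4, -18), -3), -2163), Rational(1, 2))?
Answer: Mul(I, Pow(2121, Rational(1, 2))) ≈ Mul(46.054, I)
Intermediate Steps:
Pow(Add(Mul(Add(4, -18), -3), -2163), Rational(1, 2)) = Pow(Add(Mul(-14, -3), -2163), Rational(1, 2)) = Pow(Add(42, -2163), Rational(1, 2)) = Pow(-2121, Rational(1, 2)) = Mul(I, Pow(2121, Rational(1, 2)))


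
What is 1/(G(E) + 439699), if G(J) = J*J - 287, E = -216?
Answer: 1/486068 ≈ 2.0573e-6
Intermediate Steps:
G(J) = -287 + J**2 (G(J) = J**2 - 287 = -287 + J**2)
1/(G(E) + 439699) = 1/((-287 + (-216)**2) + 439699) = 1/((-287 + 46656) + 439699) = 1/(46369 + 439699) = 1/486068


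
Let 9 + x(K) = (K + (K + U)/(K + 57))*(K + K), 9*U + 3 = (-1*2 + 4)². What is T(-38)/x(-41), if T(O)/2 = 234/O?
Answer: -2106/609197 ≈ -0.0034570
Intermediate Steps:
T(O) = 468/O (T(O) = 2*(234/O) = 468/O)
U = ⅑ (U = -⅓ + (-1*2 + 4)²/9 = -⅓ + (-2 + 4)²/9 = -⅓ + (⅑)*2² = -⅓ + (⅑)*4 = -⅓ + 4/9 = ⅑ ≈ 0.11111)
x(K) = -9 + 2*K*(K + (⅑ + K)/(57 + K)) (x(K) = -9 + (K + (K + ⅑)/(K + 57))*(K + K) = -9 + (K + (⅑ + K)/(57 + K))*(2*K) = -9 + 2*K*(K + (⅑ + K)/(57 + K)))
T(-38)/x(-41) = (468/(-38))/(((-4617 - 79*(-41) + 18*(-41)³ + 1044*(-41)²)/(9*(57 - 41)))) = (468*(-1/38))/(((⅑)*(-4617 + 3239 + 18*(-68921) + 1044*1681)/16)) = -234*144/(-4617 + 3239 - 1240578 + 1754964)/19 = -234/(19*((⅑)*(1/16)*513008)) = -234/(19*32063/9) = -234/19*9/32063 = -2106/609197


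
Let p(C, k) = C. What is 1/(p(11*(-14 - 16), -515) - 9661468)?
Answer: -1/9661798 ≈ -1.0350e-7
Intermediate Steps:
1/(p(11*(-14 - 16), -515) - 9661468) = 1/(11*(-14 - 16) - 9661468) = 1/(11*(-30) - 9661468) = 1/(-330 - 9661468) = 1/(-9661798) = -1/9661798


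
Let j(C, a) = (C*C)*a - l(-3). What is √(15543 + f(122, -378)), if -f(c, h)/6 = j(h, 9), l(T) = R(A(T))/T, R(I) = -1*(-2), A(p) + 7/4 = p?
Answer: I*√7700197 ≈ 2774.9*I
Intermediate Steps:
A(p) = -7/4 + p
R(I) = 2
l(T) = 2/T
j(C, a) = ⅔ + a*C² (j(C, a) = (C*C)*a - 2/(-3) = C²*a - 2*(-1)/3 = a*C² - 1*(-⅔) = a*C² + ⅔ = ⅔ + a*C²)
f(c, h) = -4 - 54*h² (f(c, h) = -6*(⅔ + 9*h²) = -4 - 54*h²)
√(15543 + f(122, -378)) = √(15543 + (-4 - 54*(-378)²)) = √(15543 + (-4 - 54*142884)) = √(15543 + (-4 - 7715736)) = √(15543 - 7715740) = √(-7700197) = I*√7700197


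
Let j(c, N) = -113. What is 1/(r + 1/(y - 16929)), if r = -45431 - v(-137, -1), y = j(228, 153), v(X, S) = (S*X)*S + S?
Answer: -17042/771883307 ≈ -2.2078e-5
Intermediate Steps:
v(X, S) = S + X*S² (v(X, S) = X*S² + S = S + X*S²)
y = -113
r = -45293 (r = -45431 - (-1)*(1 - 1*(-137)) = -45431 - (-1)*(1 + 137) = -45431 - (-1)*138 = -45431 - 1*(-138) = -45431 + 138 = -45293)
1/(r + 1/(y - 16929)) = 1/(-45293 + 1/(-113 - 16929)) = 1/(-45293 + 1/(-17042)) = 1/(-45293 - 1/17042) = 1/(-771883307/17042) = -17042/771883307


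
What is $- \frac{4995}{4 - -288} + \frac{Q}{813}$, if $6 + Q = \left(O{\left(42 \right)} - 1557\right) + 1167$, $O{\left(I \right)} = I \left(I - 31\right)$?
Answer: $- \frac{1347221}{79132} \approx -17.025$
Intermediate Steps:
$O{\left(I \right)} = I \left(-31 + I\right)$
$Q = 66$ ($Q = -6 + \left(\left(42 \left(-31 + 42\right) - 1557\right) + 1167\right) = -6 + \left(\left(42 \cdot 11 - 1557\right) + 1167\right) = -6 + \left(\left(462 - 1557\right) + 1167\right) = -6 + \left(-1095 + 1167\right) = -6 + 72 = 66$)
$- \frac{4995}{4 - -288} + \frac{Q}{813} = - \frac{4995}{4 - -288} + \frac{66}{813} = - \frac{4995}{4 + 288} + 66 \cdot \frac{1}{813} = - \frac{4995}{292} + \frac{22}{271} = - \frac{1347221}{79132}$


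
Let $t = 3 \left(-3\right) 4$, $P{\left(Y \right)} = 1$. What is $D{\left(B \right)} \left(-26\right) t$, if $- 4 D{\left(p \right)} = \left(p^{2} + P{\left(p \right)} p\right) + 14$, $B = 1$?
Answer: $-3744$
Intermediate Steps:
$D{\left(p \right)} = - \frac{7}{2} - \frac{p}{4} - \frac{p^{2}}{4}$ ($D{\left(p \right)} = - \frac{\left(p^{2} + 1 p\right) + 14}{4} = - \frac{\left(p^{2} + p\right) + 14}{4} = - \frac{\left(p + p^{2}\right) + 14}{4} = - \frac{14 + p + p^{2}}{4} = - \frac{7}{2} - \frac{p}{4} - \frac{p^{2}}{4}$)
$t = -36$ ($t = \left(-9\right) 4 = -36$)
$D{\left(B \right)} \left(-26\right) t = \left(- \frac{7}{2} - \frac{1}{4} - \frac{1^{2}}{4}\right) \left(-26\right) \left(-36\right) = \left(- \frac{7}{2} - \frac{1}{4} - \frac{1}{4}\right) \left(-26\right) \left(-36\right) = \left(-4\right) \left(-26\right) \left(-36\right) = 104 \left(-36\right) = -3744$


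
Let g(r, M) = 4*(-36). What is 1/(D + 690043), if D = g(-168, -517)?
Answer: 1/689899 ≈ 1.4495e-6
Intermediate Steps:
g(r, M) = -144
D = -144
1/(D + 690043) = 1/(-144 + 690043) = 1/689899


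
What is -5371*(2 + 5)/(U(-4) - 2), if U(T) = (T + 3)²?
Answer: 37597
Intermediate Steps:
U(T) = (3 + T)²
-5371*(2 + 5)/(U(-4) - 2) = -5371*(2 + 5)/((3 - 4)² - 2) = -37597/((-1)² - 2) = -37597/(1 - 2) = -37597/(-1) = -37597*(-1) = -5371*(-7) = 37597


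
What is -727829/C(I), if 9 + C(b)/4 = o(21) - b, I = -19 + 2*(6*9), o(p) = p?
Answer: 727829/308 ≈ 2363.1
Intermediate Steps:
I = 89 (I = -19 + 2*54 = -19 + 108 = 89)
C(b) = 48 - 4*b (C(b) = -36 + 4*(21 - b) = -36 + (84 - 4*b) = 48 - 4*b)
-727829/C(I) = -727829/(48 - 4*89) = -727829/(48 - 356) = -727829/(-308) = -727829*(-1/308) = 727829/308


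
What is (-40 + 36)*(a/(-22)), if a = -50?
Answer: -100/11 ≈ -9.0909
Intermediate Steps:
(-40 + 36)*(a/(-22)) = (-40 + 36)*(-50/(-22)) = -(-200)*(-1)/22 = -4*25/11 = -100/11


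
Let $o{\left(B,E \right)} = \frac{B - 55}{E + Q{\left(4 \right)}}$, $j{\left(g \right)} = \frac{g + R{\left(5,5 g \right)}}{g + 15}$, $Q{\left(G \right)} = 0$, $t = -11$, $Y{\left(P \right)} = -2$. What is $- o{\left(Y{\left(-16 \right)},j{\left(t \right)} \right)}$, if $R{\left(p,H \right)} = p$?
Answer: $-38$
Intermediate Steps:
$j{\left(g \right)} = \frac{5 + g}{15 + g}$ ($j{\left(g \right)} = \frac{g + 5}{g + 15} = \frac{5 + g}{15 + g}$)
$o{\left(B,E \right)} = \frac{-55 + B}{E}$ ($o{\left(B,E \right)} = \frac{B - 55}{E + 0} = \frac{-55 + B}{E}$)
$- o{\left(Y{\left(-16 \right)},j{\left(t \right)} \right)} = - \frac{-55 - 2}{\frac{1}{15 - 11} \left(5 - 11\right)} = - \frac{-57}{\frac{1}{4} \left(-6\right)} = - \frac{-57}{- \frac{3}{2}} = - \frac{\left(-2\right) \left(-57\right)}{3} = \left(-1\right) 38 = -38$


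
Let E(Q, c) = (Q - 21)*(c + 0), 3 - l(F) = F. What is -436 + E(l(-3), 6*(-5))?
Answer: 14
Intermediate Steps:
l(F) = 3 - F
E(Q, c) = c*(-21 + Q) (E(Q, c) = (-21 + Q)*c = c*(-21 + Q))
-436 + E(l(-3), 6*(-5)) = -436 + (6*(-5))*(-21 + (3 - 1*(-3))) = -436 - 30*(-21 + (3 + 3)) = -436 - 30*(-21 + 6) = -436 - 30*(-15) = -436 + 450 = 14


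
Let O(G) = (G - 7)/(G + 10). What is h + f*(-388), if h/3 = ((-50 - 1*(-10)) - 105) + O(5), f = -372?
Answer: 719503/5 ≈ 1.4390e+5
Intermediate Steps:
O(G) = (-7 + G)/(10 + G)
h = -2177/5 (h = 3*(((-50 - 1*(-10)) - 105) + (-7 + 5)/(10 + 5)) = 3*(((-50 + 10) - 105) - 2/15) = 3*((-40 - 105) + (1/15)*(-2)) = 3*(-145 - 2/15) = 3*(-2177/15) = -2177/5 ≈ -435.40)
h + f*(-388) = -2177/5 - 372*(-388) = -2177/5 + 144336 = 719503/5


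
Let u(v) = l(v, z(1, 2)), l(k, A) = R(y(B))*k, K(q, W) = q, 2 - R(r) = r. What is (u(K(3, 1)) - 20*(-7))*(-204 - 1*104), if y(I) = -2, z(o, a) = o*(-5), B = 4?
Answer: -46816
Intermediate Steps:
z(o, a) = -5*o
R(r) = 2 - r
l(k, A) = 4*k (l(k, A) = (2 - 1*(-2))*k = (2 + 2)*k = 4*k)
u(v) = 4*v
(u(K(3, 1)) - 20*(-7))*(-204 - 1*104) = (4*3 - 20*(-7))*(-204 - 1*104) = (12 + 140)*(-204 - 104) = 152*(-308) = -46816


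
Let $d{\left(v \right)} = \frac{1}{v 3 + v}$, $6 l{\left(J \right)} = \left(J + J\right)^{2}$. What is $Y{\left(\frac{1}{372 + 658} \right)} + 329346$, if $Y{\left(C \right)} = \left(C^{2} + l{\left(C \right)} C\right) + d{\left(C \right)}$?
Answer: $\frac{135062491404574}{409772625} \approx 3.296 \cdot 10^{5}$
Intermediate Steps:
$l{\left(J \right)} = \frac{2 J^{2}}{3}$ ($l{\left(J \right)} = \frac{\left(J + J\right)^{2}}{6} = \frac{\left(2 J\right)^{2}}{6} = \frac{4 J^{2}}{6} = \frac{2 J^{2}}{3}$)
$d{\left(v \right)} = \frac{1}{4 v}$ ($d{\left(v \right)} = \frac{1}{3 v + v} = \frac{1}{4 v}$)
$Y{\left(C \right)} = C^{2} + \frac{1}{4 C} + \frac{2 C^{3}}{3}$ ($Y{\left(C \right)} = \left(C^{2} + \frac{2 C^{2}}{3} C\right) + \frac{1}{4 C} = \left(C^{2} + \frac{2 C^{3}}{3}\right) + \frac{1}{4 C} = C^{2} + \frac{1}{4 C} + \frac{2 C^{3}}{3}$)
$Y{\left(\frac{1}{372 + 658} \right)} + 329346 = \frac{3 + 4 \left(\frac{1}{372 + 658}\right)^{3} \left(3 + \frac{2}{372 + 658}\right)}{12 \frac{1}{372 + 658}} + 329346 = \frac{3 + 4 \left(\frac{1}{1030}\right)^{3} \left(3 + \frac{2}{1030}\right)}{12 \cdot \frac{1}{1030}} + 329346 = \frac{\frac{1}{\frac{1}{1030}} \left(3 + \frac{4 \left(3 + 2 \cdot \frac{1}{1030}\right)}{1092727000}\right)}{12} + 329346 = \frac{1}{12} \cdot 1030 \left(3 + 4 \cdot \frac{1}{1092727000} \left(3 + \frac{1}{515}\right)\right) + 329346 = \frac{1}{12} \cdot 1030 \left(3 + 4 \cdot \frac{1}{1092727000} \cdot \frac{1546}{515}\right) + 329346 = \frac{1}{12} \cdot 1030 \left(3 + \frac{773}{70344300625}\right) + 329346 = \frac{1}{12} \cdot 1030 \cdot \frac{211032902648}{70344300625} + 329346 = \frac{105516451324}{409772625} + 329346 = \frac{135062491404574}{409772625}$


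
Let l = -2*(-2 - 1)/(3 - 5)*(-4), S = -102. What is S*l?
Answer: -1224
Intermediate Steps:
l = 12 (l = -(-6)/(-2)*(-4) = -(-6)*(-1)/2*(-4) = -2*3/2*(-4) = -3*(-4) = 12)
S*l = -102*12 = -1224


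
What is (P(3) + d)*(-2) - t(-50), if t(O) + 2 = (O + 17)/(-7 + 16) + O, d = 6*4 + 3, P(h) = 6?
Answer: -31/3 ≈ -10.333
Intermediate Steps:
d = 27 (d = 24 + 3 = 27)
t(O) = -1/9 + 10*O/9 (t(O) = -2 + ((O + 17)/(-7 + 16) + O) = -2 + ((17 + O)/9 + O) = -2 + ((17 + O)*(1/9) + O) = -2 + ((17/9 + O/9) + O) = -2 + (17/9 + 10*O/9) = -1/9 + 10*O/9)
(P(3) + d)*(-2) - t(-50) = (6 + 27)*(-2) - (-1/9 + (10/9)*(-50)) = 33*(-2) - (-1/9 - 500/9) = -66 - 1*(-167/3) = -66 + 167/3 = -31/3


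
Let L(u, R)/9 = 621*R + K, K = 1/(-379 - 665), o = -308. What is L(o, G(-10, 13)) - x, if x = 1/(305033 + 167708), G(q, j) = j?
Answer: 3984360896235/54837956 ≈ 72657.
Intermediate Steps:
K = -1/1044 (K = 1/(-1044) = -1/1044 ≈ -0.00095785)
L(u, R) = -1/116 + 5589*R (L(u, R) = 9*(621*R - 1/1044) = 9*(-1/1044 + 621*R) = -1/116 + 5589*R)
x = 1/472741 ≈ 2.1153e-6
L(o, G(-10, 13)) - x = (-1/116 + 5589*13) - 1*1/472741 = (-1/116 + 72657) - 1/472741 = 8428211/116 - 1/472741 = 3984360896235/54837956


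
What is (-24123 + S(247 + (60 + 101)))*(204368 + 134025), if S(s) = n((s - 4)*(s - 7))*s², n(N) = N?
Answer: 9125718038979069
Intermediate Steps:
S(s) = s²*(-7 + s)*(-4 + s) (S(s) = ((s - 4)*(s - 7))*s² = ((-4 + s)*(-7 + s))*s² = ((-7 + s)*(-4 + s))*s² = s²*(-7 + s)*(-4 + s))
(-24123 + S(247 + (60 + 101)))*(204368 + 134025) = (-24123 + (247 + (60 + 101))²*(28 + (247 + (60 + 101))² - 11*(247 + (60 + 101))))*(204368 + 134025) = (-24123 + (247 + 161)²*(28 + (247 + 161)² - 11*(247 + 161)))*338393 = (-24123 + 408²*(28 + 408² - 11*408))*338393 = (-24123 + 166464*(28 + 166464 - 4488))*338393 = (-24123 + 166464*162004)*338393 = (-24123 + 26967833856)*338393 = 26967809733*338393 = 9125718038979069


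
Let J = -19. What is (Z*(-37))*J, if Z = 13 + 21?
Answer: 23902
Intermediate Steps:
Z = 34
(Z*(-37))*J = (34*(-37))*(-19) = -1258*(-19) = 23902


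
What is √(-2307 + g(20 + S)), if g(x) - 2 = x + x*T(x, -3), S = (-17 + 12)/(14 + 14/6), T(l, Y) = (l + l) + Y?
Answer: 5*I*√150657/49 ≈ 39.607*I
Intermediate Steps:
T(l, Y) = Y + 2*l (T(l, Y) = 2*l + Y = Y + 2*l)
S = -15/49 (S = -5/(14 + 14*(⅙)) = -5/(14 + 7/3) = -5/49/3 = -5*3/49 = -15/49 ≈ -0.30612)
g(x) = 2 + x + x*(-3 + 2*x) (g(x) = 2 + (x + x*(-3 + 2*x)) = 2 + x + x*(-3 + 2*x))
√(-2307 + g(20 + S)) = √(-2307 + (2 - 2*(20 - 15/49) + 2*(20 - 15/49)²)) = √(-2307 + (2 - 2*965/49 + 2*(965/49)²)) = √(-2307 + (2 - 1930/49 + 2*(931225/2401))) = √(-2307 + (2 - 1930/49 + 1862450/2401)) = √(-2307 + 1772682/2401) = √(-3766425/2401) = 5*I*√150657/49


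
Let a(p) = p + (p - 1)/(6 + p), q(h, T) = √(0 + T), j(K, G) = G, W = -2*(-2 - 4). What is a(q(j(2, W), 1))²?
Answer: 1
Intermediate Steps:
W = 12 (W = -2*(-6) = 12)
q(h, T) = √T
a(p) = p + (-1 + p)/(6 + p)
a(q(j(2, W), 1))² = ((-1 + (√1)² + 7*√1)/(6 + √1))² = ((-1 + 1² + 7*1)/(6 + 1))² = ((-1 + 1 + 7)/7)² = ((⅐)*7)² = 1² = 1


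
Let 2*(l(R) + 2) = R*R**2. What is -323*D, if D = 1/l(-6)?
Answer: 323/110 ≈ 2.9364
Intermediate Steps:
l(R) = -2 + R**3/2 (l(R) = -2 + (R*R**2)/2 = -2 + R**3/2)
D = -1/110 (D = 1/(-2 + (1/2)*(-6)**3) = 1/(-2 + (1/2)*(-216)) = 1/(-2 - 108) = 1/(-110) = -1/110 ≈ -0.0090909)
-323*D = -323*(-1/110) = 323/110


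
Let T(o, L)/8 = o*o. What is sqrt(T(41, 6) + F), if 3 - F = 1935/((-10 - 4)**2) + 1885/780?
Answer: sqrt(23705886)/42 ≈ 115.93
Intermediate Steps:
T(o, L) = 8*o**2 (T(o, L) = 8*(o*o) = 8*o**2)
F = -2731/294 (F = 3 - (1935/((-10 - 4)**2) + 1885/780) = 3 - (1935/((-14)**2) + 1885*(1/780)) = 3 - (1935/196 + 29/12) = 3 - 1*3613/294 = 3 - 3613/294 = -2731/294 ≈ -9.2891)
sqrt(T(41, 6) + F) = sqrt(8*41**2 - 2731/294) = sqrt(8*1681 - 2731/294) = sqrt(13448 - 2731/294) = sqrt(3950981/294) = sqrt(23705886)/42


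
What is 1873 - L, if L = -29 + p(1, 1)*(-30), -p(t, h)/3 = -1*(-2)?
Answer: 1722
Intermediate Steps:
p(t, h) = -6 (p(t, h) = -(-3)*(-2) = -3*2 = -6)
L = 151 (L = -29 - 6*(-30) = -29 + 180 = 151)
1873 - L = 1873 - 1*151 = 1873 - 151 = 1722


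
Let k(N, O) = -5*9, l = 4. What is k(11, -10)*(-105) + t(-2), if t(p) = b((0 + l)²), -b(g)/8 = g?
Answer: 4597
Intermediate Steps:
b(g) = -8*g
t(p) = -128 (t(p) = -8*(0 + 4)² = -8*4² = -8*16 = -128)
k(N, O) = -45
k(11, -10)*(-105) + t(-2) = -45*(-105) - 128 = 4725 - 128 = 4597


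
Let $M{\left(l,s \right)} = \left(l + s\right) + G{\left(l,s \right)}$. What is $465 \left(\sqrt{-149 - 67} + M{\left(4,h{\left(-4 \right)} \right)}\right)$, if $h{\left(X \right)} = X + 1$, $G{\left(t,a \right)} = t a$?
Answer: $-5115 + 2790 i \sqrt{6} \approx -5115.0 + 6834.1 i$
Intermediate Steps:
$G{\left(t,a \right)} = a t$
$h{\left(X \right)} = 1 + X$
$M{\left(l,s \right)} = l + s + l s$ ($M{\left(l,s \right)} = \left(l + s\right) + s l = \left(l + s\right) + l s = l + s + l s$)
$465 \left(\sqrt{-149 - 67} + M{\left(4,h{\left(-4 \right)} \right)}\right) = 465 \left(\sqrt{-149 - 67} + \left(4 + \left(1 - 4\right) + 4 \left(1 - 4\right)\right)\right) = 465 \left(\sqrt{-216} + \left(4 - 3 + 4 \left(-3\right)\right)\right) = 465 \left(6 i \sqrt{6} - 11\right) = 465 \left(-11 + 6 i \sqrt{6}\right) = -5115 + 2790 i \sqrt{6}$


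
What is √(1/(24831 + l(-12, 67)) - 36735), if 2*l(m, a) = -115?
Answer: I*√90180942753521/49547 ≈ 191.66*I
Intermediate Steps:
l(m, a) = -115/2 (l(m, a) = (½)*(-115) = -115/2)
√(1/(24831 + l(-12, 67)) - 36735) = √(1/(24831 - 115/2) - 36735) = √(1/(49547/2) - 36735) = √(2/49547 - 36735) = √(-1820109043/49547) = I*√90180942753521/49547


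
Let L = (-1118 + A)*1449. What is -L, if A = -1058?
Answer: 3153024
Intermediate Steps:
L = -3153024 (L = (-1118 - 1058)*1449 = -2176*1449 = -3153024)
-L = -1*(-3153024) = 3153024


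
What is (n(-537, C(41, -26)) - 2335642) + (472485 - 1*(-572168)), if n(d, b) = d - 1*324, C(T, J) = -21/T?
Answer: -1291850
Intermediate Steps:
n(d, b) = -324 + d (n(d, b) = d - 324 = -324 + d)
(n(-537, C(41, -26)) - 2335642) + (472485 - 1*(-572168)) = ((-324 - 537) - 2335642) + (472485 - 1*(-572168)) = (-861 - 2335642) + (472485 + 572168) = -2336503 + 1044653 = -1291850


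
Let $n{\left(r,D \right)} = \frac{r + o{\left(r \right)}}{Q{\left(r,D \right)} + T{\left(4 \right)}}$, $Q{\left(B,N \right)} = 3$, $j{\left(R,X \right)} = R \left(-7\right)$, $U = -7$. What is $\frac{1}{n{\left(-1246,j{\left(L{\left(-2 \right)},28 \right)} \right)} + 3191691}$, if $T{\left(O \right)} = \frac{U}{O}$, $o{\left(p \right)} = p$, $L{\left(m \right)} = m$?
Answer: $\frac{5}{15948487} \approx 3.1351 \cdot 10^{-7}$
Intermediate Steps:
$j{\left(R,X \right)} = - 7 R$
$T{\left(O \right)} = - \frac{7}{O}$
$n{\left(r,D \right)} = \frac{8 r}{5}$ ($n{\left(r,D \right)} = \frac{r + r}{3 - \frac{7}{4}} = \frac{2 r}{3 - \frac{7}{4}} = \frac{2 r}{\frac{5}{4}} = 2 r \frac{4}{5} = \frac{8 r}{5}$)
$\frac{1}{n{\left(-1246,j{\left(L{\left(-2 \right)},28 \right)} \right)} + 3191691} = \frac{1}{\frac{8}{5} \left(-1246\right) + 3191691} = \frac{1}{- \frac{9968}{5} + 3191691} = \frac{1}{\frac{15948487}{5}} = \frac{5}{15948487}$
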